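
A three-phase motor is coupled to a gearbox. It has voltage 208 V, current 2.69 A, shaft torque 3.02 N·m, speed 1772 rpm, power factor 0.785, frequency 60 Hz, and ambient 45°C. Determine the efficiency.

73.7 %

ω = 2π × 1772/60 = 185.6 rad/s; P_out = τω = 3.02 × 185.6 = 561 W
P_in = √3·V_L·I_L·cosφ = 1.732 × 208 × 2.69 × 0.785 = 761 W
η = P_out / P_in = 561 / 761 = 0.737 = 73.7%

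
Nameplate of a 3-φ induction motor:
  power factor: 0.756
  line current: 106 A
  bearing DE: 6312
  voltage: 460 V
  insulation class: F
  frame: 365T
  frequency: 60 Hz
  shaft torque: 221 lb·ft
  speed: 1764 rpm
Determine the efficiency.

τ = 221 lb·ft × 1.356 = 299.7 N·m
ω = 2π × 1764/60 = 184.7 rad/s; P_out = τω = 299.7 × 184.7 = 55355 W
P_in = √3·V_L·I_L·cosφ = 1.732 × 460 × 106 × 0.756 = 63846 W
η = P_out / P_in = 55355 / 63846 = 0.867 = 86.7%

86.7 %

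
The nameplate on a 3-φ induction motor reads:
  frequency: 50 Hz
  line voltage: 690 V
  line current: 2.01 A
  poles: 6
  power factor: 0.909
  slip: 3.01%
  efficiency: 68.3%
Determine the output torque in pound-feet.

10.8 lb·ft

P_in = √3·V·I·cosφ = 1.732 × 690 × 2.01 × 0.909 = 2184 W
P_out = η·P_in = 0.683 × 2184 = 1492 W
n_s = 120×50/6 = 1000 rpm; n = 1000×(1−0.0301) = 970 rpm
ω = 2π×970/60 = 101.6 rad/s
τ = P_out/ω = 1492/101.6 = 14.69 N·m
In lb·ft: 14.69/1.356 = 10.8 lb·ft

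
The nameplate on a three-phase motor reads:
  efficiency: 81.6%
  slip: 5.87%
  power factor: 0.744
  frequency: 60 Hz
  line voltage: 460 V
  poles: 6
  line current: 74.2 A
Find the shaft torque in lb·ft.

224 lb·ft

P_in = √3·V·I·cosφ = 1.732 × 460 × 74.2 × 0.744 = 43983 W
P_out = η·P_in = 0.816 × 43983 = 35890 W
n_s = 120×60/6 = 1200 rpm; n = 1200×(1−0.0587) = 1130 rpm
ω = 2π×1130/60 = 118.3 rad/s
τ = P_out/ω = 35890/118.3 = 303.4 N·m
In lb·ft: 303.4/1.356 = 224 lb·ft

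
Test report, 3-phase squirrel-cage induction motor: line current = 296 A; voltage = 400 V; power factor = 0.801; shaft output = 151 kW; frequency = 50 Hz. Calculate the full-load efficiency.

91.9 %

P_out = 151 kW = 151000 W
P_in = √3·V_L·I_L·cosφ = 1.732 × 400 × 296 × 0.801 = 164260 W
η = P_out / P_in = 151000 / 164260 = 0.919 = 91.9%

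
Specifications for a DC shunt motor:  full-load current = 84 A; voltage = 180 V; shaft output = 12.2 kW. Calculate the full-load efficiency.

80.7 %

P_out = 12.2 kW = 12200 W
P_in = V·I = 180 × 84 = 15120 W
η = P_out / P_in = 12200 / 15120 = 0.807 = 80.7%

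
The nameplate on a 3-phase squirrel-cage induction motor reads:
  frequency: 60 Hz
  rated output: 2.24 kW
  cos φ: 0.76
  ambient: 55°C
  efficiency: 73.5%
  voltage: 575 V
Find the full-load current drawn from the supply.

4.03 A

P_out = 2.24 kW = 2240 W
P_in = P_out / η = 2240 / 0.735 = 3048 W
I_L = P_in / (√3·V_L·cosφ) = 3048 / (1.732 × 575 × 0.76) = 4.03 A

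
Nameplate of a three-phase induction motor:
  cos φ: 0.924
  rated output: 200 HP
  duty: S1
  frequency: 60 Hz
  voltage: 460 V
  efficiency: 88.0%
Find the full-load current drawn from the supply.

P_out = 200 × 746 = 149200 W
P_in = P_out / η = 149200 / 0.880 = 169545 W
I_L = P_in / (√3·V_L·cosφ) = 169545 / (1.732 × 460 × 0.924) = 230 A

230 A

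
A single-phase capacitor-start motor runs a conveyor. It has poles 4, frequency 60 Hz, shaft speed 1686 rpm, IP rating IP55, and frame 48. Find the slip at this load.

n_s = 120f/p = 120×60/4 = 1800 rpm
s = (n_s − n)/n_s = (1800 − 1686)/1800 = 0.0633

6.33 %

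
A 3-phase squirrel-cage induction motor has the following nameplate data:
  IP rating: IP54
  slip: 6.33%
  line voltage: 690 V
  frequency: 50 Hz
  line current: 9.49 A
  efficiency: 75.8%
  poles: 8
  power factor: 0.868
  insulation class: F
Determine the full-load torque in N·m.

P_in = √3·V·I·cosφ = 1.732 × 690 × 9.49 × 0.868 = 9844 W
P_out = η·P_in = 0.758 × 9844 = 7462 W
n_s = 120×50/8 = 750 rpm; n = 750×(1−0.0633) = 703 rpm
ω = 2π×703/60 = 73.62 rad/s
τ = P_out/ω = 7462/73.62 = 101 N·m

101 N·m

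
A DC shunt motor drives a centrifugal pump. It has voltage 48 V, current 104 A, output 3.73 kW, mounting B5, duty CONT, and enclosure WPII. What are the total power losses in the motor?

P_in = V·I = 48×104 = 4992 W
P_out = 3730 W
Losses = P_in − P_out = 4992 − 3730 = 1262 W

1260 W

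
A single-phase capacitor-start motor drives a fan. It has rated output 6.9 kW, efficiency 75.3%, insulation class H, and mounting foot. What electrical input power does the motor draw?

9.16 kW

P_out = 6900 W
P_in = P_out/η = 6900/0.753 = 9163 W = 9.16 kW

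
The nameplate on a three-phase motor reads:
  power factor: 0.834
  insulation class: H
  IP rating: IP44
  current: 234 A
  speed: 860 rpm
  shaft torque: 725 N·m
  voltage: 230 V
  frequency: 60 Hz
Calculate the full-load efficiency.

84.0 %

ω = 2π × 860/60 = 90.06 rad/s; P_out = τω = 725 × 90.06 = 65294 W
P_in = √3·V_L·I_L·cosφ = 1.732 × 230 × 234 × 0.834 = 77742 W
η = P_out / P_in = 65294 / 77742 = 0.840 = 84.0%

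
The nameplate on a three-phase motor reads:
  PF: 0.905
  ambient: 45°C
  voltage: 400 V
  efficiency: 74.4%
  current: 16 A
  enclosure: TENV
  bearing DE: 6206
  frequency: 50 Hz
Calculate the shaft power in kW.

7.46 kW

P_in = √3·V·I·cosφ = 1.732 × 400 × 16 × 0.905 = 10032 W
P_out = η·P_in = 0.744 × 10032 = 7464 W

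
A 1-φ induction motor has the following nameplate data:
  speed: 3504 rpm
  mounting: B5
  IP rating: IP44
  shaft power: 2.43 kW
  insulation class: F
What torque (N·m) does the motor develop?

6.62 N·m

ω = 2π × 3504/60 = 366.9 rad/s
τ = P/ω = 2430/366.9 = 6.62 N·m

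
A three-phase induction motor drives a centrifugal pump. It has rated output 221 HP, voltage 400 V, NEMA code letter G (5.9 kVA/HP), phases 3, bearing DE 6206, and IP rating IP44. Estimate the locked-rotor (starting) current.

1880 A

S_LR = 5.9 × 221 = 1303.9 kVA
I_LR = S_LR/(√3·V_L) = 1303900/(1.732×400) = 1880 A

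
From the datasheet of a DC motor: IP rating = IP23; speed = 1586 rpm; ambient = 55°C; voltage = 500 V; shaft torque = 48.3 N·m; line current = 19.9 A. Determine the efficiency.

ω = 2π × 1586/60 = 166.1 rad/s; P_out = τω = 48.3 × 166.1 = 8023 W
P_in = V·I = 500 × 19.9 = 9950 W
η = P_out / P_in = 8023 / 9950 = 0.806 = 80.6%

80.6 %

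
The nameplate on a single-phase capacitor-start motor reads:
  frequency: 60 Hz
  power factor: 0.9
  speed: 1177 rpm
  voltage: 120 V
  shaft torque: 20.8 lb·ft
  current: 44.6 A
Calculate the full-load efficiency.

72.2 %

τ = 20.8 lb·ft × 1.356 = 28.2 N·m
ω = 2π × 1177/60 = 123.3 rad/s; P_out = τω = 28.2 × 123.3 = 3477 W
P_in = V·I·cosφ = 120 × 44.6 × 0.9 = 4817 W
η = P_out / P_in = 3477 / 4817 = 0.722 = 72.2%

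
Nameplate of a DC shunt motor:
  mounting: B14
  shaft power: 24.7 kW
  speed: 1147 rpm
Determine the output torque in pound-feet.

152 lb·ft

ω = 2π × 1147/60 = 120.1 rad/s
τ = P/ω = 24700/120.1 = 205.7 N·m
In lb·ft: 205.7/1.356 = 152 lb·ft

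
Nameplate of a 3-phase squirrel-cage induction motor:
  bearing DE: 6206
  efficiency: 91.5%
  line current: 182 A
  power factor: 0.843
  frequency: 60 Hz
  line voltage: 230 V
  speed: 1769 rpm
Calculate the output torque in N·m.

P_in = √3·V·I·cosφ = 1.732 × 230 × 182 × 0.843 = 61119 W
P_out = η·P_in = 0.915 × 61119 = 55924 W
n = 1769 rpm
ω = 2π×1769/60 = 185.2 rad/s
τ = P_out/ω = 55924/185.2 = 302 N·m

302 N·m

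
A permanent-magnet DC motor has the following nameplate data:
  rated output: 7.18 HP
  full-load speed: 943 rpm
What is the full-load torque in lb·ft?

40 lb·ft

P_out = 7.18 × 746 = 5356 W
ω = 2π × 943/60 = 98.75 rad/s
τ = P_out/ω = 5356/98.75 = 54.24 N·m
In lb·ft: 54.24/1.356 = 40 lb·ft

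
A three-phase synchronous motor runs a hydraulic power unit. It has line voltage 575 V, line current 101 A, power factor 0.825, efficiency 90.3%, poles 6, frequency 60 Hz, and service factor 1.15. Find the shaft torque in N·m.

P_in = √3·V·I·cosφ = 1.732 × 575 × 101 × 0.825 = 82983 W
P_out = η·P_in = 0.903 × 82983 = 74934 W
n = n_s = 120×60/6 = 1200 rpm (synchronous)
ω = 2π×1200/60 = 125.7 rad/s
τ = P_out/ω = 74934/125.7 = 596 N·m

596 N·m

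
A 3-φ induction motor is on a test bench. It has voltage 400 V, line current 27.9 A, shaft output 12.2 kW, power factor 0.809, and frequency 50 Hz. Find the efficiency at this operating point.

78.0 %

P_out = 12.2 kW = 12200 W
P_in = √3·V_L·I_L·cosφ = 1.732 × 400 × 27.9 × 0.809 = 15637 W
η = P_out / P_in = 12200 / 15637 = 0.780 = 78.0%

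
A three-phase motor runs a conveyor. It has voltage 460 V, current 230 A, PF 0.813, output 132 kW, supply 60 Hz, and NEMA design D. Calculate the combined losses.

P_in = √3·V·I·cosφ = 1.732×460×230×0.813 = 148979 W
P_out = 132000 W
Losses = P_in − P_out = 148979 − 132000 = 16979 W

17000 W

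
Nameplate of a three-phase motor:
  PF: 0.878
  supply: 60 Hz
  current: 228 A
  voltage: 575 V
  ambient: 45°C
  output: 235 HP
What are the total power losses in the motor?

24.1 kW

P_in = √3·V·I·cosφ = 1.732×575×228×0.878 = 199363 W
P_out = 235×746 = 175310 W
Losses = P_in − P_out = 199363 − 175310 = 24053 W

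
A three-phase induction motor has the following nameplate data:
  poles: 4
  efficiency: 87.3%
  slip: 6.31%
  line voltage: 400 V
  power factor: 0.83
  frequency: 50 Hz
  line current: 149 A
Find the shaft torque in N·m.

P_in = √3·V·I·cosφ = 1.732 × 400 × 149 × 0.83 = 85679 W
P_out = η·P_in = 0.873 × 85679 = 74798 W
n_s = 120×50/4 = 1500 rpm; n = 1500×(1−0.0631) = 1405 rpm
ω = 2π×1405/60 = 147.1 rad/s
τ = P_out/ω = 74798/147.1 = 508 N·m

508 N·m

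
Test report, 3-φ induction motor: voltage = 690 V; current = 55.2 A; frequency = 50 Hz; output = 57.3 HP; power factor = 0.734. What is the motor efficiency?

P_out = 57.3 × 746 = 42746 W
P_in = √3·V_L·I_L·cosφ = 1.732 × 690 × 55.2 × 0.734 = 48421 W
η = P_out / P_in = 42746 / 48421 = 0.883 = 88.3%

88.3 %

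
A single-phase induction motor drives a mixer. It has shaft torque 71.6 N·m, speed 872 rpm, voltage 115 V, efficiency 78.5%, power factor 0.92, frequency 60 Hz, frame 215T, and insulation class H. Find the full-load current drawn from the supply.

78.7 A

ω = 2π×872/60 = 91.32 rad/s; P_out = τω = 71.6 × 91.32 = 6539 W
P_in = P_out / η = 6539 / 0.785 = 8330 W
I = P_in / (V·cosφ) = 8330 / (115 × 0.92) = 78.7 A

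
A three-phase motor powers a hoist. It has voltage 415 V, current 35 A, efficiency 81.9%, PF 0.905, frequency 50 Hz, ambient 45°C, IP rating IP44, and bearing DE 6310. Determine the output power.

18.6 kW

P_in = √3·V·I·cosφ = 1.732 × 415 × 35 × 0.905 = 22767 W
P_out = η·P_in = 0.819 × 22767 = 18646 W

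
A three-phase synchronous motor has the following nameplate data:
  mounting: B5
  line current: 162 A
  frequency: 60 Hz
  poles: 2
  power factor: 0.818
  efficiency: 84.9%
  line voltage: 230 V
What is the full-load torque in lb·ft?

87.7 lb·ft

P_in = √3·V·I·cosφ = 1.732 × 230 × 162 × 0.818 = 52789 W
P_out = η·P_in = 0.849 × 52789 = 44818 W
n = n_s = 120×60/2 = 3600 rpm (synchronous)
ω = 2π×3600/60 = 377 rad/s
τ = P_out/ω = 44818/377 = 118.9 N·m
In lb·ft: 118.9/1.356 = 87.7 lb·ft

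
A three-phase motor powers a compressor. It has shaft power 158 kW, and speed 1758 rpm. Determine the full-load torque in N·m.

858 N·m

ω = 2π × 1758/60 = 184.1 rad/s
τ = P/ω = 158000/184.1 = 858 N·m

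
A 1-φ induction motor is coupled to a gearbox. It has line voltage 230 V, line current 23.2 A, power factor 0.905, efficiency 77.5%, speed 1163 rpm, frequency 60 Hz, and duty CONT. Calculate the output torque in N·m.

30.7 N·m

P_in = V·I·cosφ = 230 × 23.2 × 0.905 = 4829 W
P_out = η·P_in = 0.775 × 4829 = 3742 W
n = 1163 rpm
ω = 2π×1163/60 = 121.8 rad/s
τ = P_out/ω = 3742/121.8 = 30.7 N·m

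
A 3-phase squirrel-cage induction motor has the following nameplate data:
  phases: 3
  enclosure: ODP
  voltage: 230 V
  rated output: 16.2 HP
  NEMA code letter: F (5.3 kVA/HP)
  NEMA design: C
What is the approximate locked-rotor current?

S_LR = 5.3 × 16.2 = 85.86 kVA
I_LR = S_LR/(√3·V_L) = 85860/(1.732×230) = 216 A

216 A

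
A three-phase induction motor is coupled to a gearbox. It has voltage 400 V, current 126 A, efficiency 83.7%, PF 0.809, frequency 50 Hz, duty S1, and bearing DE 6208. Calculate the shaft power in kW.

59.1 kW

P_in = √3·V·I·cosφ = 1.732 × 400 × 126 × 0.809 = 70620 W
P_out = η·P_in = 0.837 × 70620 = 59109 W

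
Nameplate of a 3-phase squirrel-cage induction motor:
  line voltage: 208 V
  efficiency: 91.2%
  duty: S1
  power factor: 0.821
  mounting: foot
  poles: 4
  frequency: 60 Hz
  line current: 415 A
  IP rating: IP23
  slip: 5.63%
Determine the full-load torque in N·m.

629 N·m

P_in = √3·V·I·cosφ = 1.732 × 208 × 415 × 0.821 = 122745 W
P_out = η·P_in = 0.912 × 122745 = 111943 W
n_s = 120×60/4 = 1800 rpm; n = 1800×(1−0.0563) = 1699 rpm
ω = 2π×1699/60 = 177.9 rad/s
τ = P_out/ω = 111943/177.9 = 629 N·m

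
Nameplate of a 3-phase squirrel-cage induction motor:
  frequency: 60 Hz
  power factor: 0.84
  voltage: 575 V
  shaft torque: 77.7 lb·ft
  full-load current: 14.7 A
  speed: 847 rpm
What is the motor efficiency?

τ = 77.7 lb·ft × 1.356 = 105.4 N·m
ω = 2π × 847/60 = 88.7 rad/s; P_out = τω = 105.4 × 88.7 = 9349 W
P_in = √3·V_L·I_L·cosφ = 1.732 × 575 × 14.7 × 0.84 = 12297 W
η = P_out / P_in = 9349 / 12297 = 0.760 = 76.0%

76.0 %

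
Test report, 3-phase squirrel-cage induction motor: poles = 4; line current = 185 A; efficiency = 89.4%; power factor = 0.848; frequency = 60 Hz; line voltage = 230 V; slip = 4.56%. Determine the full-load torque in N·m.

311 N·m

P_in = √3·V·I·cosφ = 1.732 × 230 × 185 × 0.848 = 62495 W
P_out = η·P_in = 0.894 × 62495 = 55871 W
n_s = 120×60/4 = 1800 rpm; n = 1800×(1−0.0456) = 1718 rpm
ω = 2π×1718/60 = 179.9 rad/s
τ = P_out/ω = 55871/179.9 = 311 N·m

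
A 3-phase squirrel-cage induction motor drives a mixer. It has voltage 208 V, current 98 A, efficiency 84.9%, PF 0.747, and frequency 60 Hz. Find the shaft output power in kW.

P_in = √3·V·I·cosφ = 1.732 × 208 × 98 × 0.747 = 26373 W
P_out = η·P_in = 0.849 × 26373 = 22391 W

22.4 kW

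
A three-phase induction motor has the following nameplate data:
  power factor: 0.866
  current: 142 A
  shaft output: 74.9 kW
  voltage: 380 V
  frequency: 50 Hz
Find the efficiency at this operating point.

92.5 %

P_out = 74.9 kW = 74900 W
P_in = √3·V_L·I_L·cosφ = 1.732 × 380 × 142 × 0.866 = 80935 W
η = P_out / P_in = 74900 / 80935 = 0.925 = 92.5%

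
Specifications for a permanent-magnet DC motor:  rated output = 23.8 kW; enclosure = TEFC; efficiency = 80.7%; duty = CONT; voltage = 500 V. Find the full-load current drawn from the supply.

59 A

P_out = 23.8 kW = 23800 W
P_in = P_out / η = 23800 / 0.807 = 29492 W
I = P_in / V = 29492 / 500 = 59 A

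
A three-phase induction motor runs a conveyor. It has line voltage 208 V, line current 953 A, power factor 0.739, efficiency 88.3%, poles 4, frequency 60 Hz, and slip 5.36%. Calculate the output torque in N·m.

1260 N·m

P_in = √3·V·I·cosφ = 1.732 × 208 × 953 × 0.739 = 253716 W
P_out = η·P_in = 0.883 × 253716 = 224031 W
n_s = 120×60/4 = 1800 rpm; n = 1800×(1−0.0536) = 1704 rpm
ω = 2π×1704/60 = 178.4 rad/s
τ = P_out/ω = 224031/178.4 = 1260 N·m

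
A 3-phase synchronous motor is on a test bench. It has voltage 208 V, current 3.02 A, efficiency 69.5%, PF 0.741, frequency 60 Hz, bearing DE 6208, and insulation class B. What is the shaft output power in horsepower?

0.751 HP

P_in = √3·V·I·cosφ = 1.732 × 208 × 3.02 × 0.741 = 806 W
P_out = η·P_in = 0.695 × 806 = 560 W
= 560/746 = 0.751 HP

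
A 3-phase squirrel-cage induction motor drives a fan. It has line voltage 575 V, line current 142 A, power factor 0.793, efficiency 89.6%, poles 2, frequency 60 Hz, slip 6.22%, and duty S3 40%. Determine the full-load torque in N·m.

284 N·m

P_in = √3·V·I·cosφ = 1.732 × 575 × 142 × 0.793 = 112144 W
P_out = η·P_in = 0.896 × 112144 = 100481 W
n_s = 120×60/2 = 3600 rpm; n = 3600×(1−0.0622) = 3376 rpm
ω = 2π×3376/60 = 353.5 rad/s
τ = P_out/ω = 100481/353.5 = 284 N·m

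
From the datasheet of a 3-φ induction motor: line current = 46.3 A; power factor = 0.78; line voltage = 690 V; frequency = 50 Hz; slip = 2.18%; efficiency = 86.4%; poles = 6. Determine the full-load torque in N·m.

P_in = √3·V·I·cosφ = 1.732 × 690 × 46.3 × 0.78 = 43159 W
P_out = η·P_in = 0.864 × 43159 = 37289 W
n_s = 120×50/6 = 1000 rpm; n = 1000×(1−0.0218) = 978 rpm
ω = 2π×978/60 = 102.4 rad/s
τ = P_out/ω = 37289/102.4 = 364 N·m

364 N·m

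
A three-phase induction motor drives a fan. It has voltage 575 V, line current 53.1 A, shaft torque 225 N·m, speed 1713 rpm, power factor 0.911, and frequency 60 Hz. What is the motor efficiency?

ω = 2π × 1713/60 = 179.4 rad/s; P_out = τω = 225 × 179.4 = 40365 W
P_in = √3·V_L·I_L·cosφ = 1.732 × 575 × 53.1 × 0.911 = 48176 W
η = P_out / P_in = 40365 / 48176 = 0.838 = 83.8%

83.8 %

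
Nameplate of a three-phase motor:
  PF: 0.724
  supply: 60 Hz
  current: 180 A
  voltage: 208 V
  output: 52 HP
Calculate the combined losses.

P_in = √3·V·I·cosφ = 1.732×208×180×0.724 = 46949 W
P_out = 52×746 = 38792 W
Losses = P_in − P_out = 46949 − 38792 = 8157 W

8160 W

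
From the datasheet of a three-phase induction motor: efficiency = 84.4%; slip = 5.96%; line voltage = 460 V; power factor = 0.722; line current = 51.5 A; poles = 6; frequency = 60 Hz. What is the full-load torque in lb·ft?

156 lb·ft

P_in = √3·V·I·cosφ = 1.732 × 460 × 51.5 × 0.722 = 29624 W
P_out = η·P_in = 0.844 × 29624 = 25003 W
n_s = 120×60/6 = 1200 rpm; n = 1200×(1−0.0596) = 1128 rpm
ω = 2π×1128/60 = 118.1 rad/s
τ = P_out/ω = 25003/118.1 = 211.7 N·m
In lb·ft: 211.7/1.356 = 156 lb·ft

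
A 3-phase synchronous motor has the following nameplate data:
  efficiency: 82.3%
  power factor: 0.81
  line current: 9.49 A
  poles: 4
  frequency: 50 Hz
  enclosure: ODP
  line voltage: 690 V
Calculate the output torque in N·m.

P_in = √3·V·I·cosφ = 1.732 × 690 × 9.49 × 0.81 = 9186 W
P_out = η·P_in = 0.823 × 9186 = 7560 W
n = n_s = 120×50/4 = 1500 rpm (synchronous)
ω = 2π×1500/60 = 157.1 rad/s
τ = P_out/ω = 7560/157.1 = 48.1 N·m

48.1 N·m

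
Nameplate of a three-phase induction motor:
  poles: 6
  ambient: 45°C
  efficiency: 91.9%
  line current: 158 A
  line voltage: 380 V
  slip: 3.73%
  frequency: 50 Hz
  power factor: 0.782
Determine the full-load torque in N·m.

741 N·m

P_in = √3·V·I·cosφ = 1.732 × 380 × 158 × 0.782 = 81320 W
P_out = η·P_in = 0.919 × 81320 = 74733 W
n_s = 120×50/6 = 1000 rpm; n = 1000×(1−0.0373) = 963 rpm
ω = 2π×963/60 = 100.8 rad/s
τ = P_out/ω = 74733/100.8 = 741 N·m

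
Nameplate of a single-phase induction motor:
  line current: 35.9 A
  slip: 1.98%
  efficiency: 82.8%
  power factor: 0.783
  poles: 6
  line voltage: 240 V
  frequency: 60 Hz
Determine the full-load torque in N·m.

P_in = V·I·cosφ = 240 × 35.9 × 0.783 = 6746 W
P_out = η·P_in = 0.828 × 6746 = 5586 W
n_s = 120×60/6 = 1200 rpm; n = 1200×(1−0.0198) = 1176 rpm
ω = 2π×1176/60 = 123.2 rad/s
τ = P_out/ω = 5586/123.2 = 45.3 N·m

45.3 N·m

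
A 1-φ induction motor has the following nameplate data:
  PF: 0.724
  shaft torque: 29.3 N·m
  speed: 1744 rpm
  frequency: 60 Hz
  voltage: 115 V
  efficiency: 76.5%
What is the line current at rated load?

84 A

ω = 2π×1744/60 = 182.6 rad/s; P_out = τω = 29.3 × 182.6 = 5350 W
P_in = P_out / η = 5350 / 0.765 = 6993 W
I = P_in / (V·cosφ) = 6993 / (115 × 0.724) = 84 A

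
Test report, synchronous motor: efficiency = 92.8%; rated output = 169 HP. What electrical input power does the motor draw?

P_out = 169 × 746 = 126074 W
P_in = P_out/η = 126074/0.928 = 135856 W = 136 kW

136 kW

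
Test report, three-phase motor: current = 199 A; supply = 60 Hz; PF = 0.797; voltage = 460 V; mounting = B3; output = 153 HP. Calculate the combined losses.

12200 W

P_in = √3·V·I·cosφ = 1.732×460×199×0.797 = 126362 W
P_out = 153×746 = 114138 W
Losses = P_in − P_out = 126362 − 114138 = 12224 W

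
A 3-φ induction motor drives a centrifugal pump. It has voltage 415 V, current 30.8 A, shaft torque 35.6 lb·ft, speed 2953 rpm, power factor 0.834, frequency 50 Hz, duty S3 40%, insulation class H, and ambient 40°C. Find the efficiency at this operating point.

80.8 %

τ = 35.6 lb·ft × 1.356 = 48.27 N·m
ω = 2π × 2953/60 = 309.2 rad/s; P_out = τω = 48.27 × 309.2 = 14925 W
P_in = √3·V_L·I_L·cosφ = 1.732 × 415 × 30.8 × 0.834 = 18463 W
η = P_out / P_in = 14925 / 18463 = 0.808 = 80.8%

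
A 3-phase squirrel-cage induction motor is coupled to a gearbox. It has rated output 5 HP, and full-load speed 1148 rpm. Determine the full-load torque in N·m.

31 N·m

P_out = 5 × 746 = 3730 W
ω = 2π × 1148/60 = 120.2 rad/s
τ = P_out/ω = 3730/120.2 = 31 N·m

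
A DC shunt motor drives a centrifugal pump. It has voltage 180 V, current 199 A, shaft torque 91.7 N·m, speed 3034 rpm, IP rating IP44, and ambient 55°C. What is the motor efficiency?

ω = 2π × 3034/60 = 317.7 rad/s; P_out = τω = 91.7 × 317.7 = 29133 W
P_in = V·I = 180 × 199 = 35820 W
η = P_out / P_in = 29133 / 35820 = 0.813 = 81.3%

81.3 %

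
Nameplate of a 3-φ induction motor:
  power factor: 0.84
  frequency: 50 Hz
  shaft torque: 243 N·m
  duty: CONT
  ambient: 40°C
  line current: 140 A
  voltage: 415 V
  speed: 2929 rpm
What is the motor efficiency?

ω = 2π × 2929/60 = 306.7 rad/s; P_out = τω = 243 × 306.7 = 74528 W
P_in = √3·V_L·I_L·cosφ = 1.732 × 415 × 140 × 0.84 = 84529 W
η = P_out / P_in = 74528 / 84529 = 0.882 = 88.2%

88.2 %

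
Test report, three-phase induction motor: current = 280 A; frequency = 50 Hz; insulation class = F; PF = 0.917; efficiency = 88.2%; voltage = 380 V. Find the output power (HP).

P_in = √3·V·I·cosφ = 1.732 × 380 × 280 × 0.917 = 168989 W
P_out = η·P_in = 0.882 × 168989 = 149048 W
= 149048/746 = 200 HP

200 HP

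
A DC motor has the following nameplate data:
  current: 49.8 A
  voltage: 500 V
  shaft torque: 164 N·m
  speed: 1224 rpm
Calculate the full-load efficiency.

84.4 %

ω = 2π × 1224/60 = 128.2 rad/s; P_out = τω = 164 × 128.2 = 21025 W
P_in = V·I = 500 × 49.8 = 24900 W
η = P_out / P_in = 21025 / 24900 = 0.844 = 84.4%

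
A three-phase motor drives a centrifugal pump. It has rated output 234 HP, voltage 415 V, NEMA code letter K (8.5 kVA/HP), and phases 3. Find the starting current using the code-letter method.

2770 A

S_LR = 8.5 × 234 = 1989 kVA
I_LR = S_LR/(√3·V_L) = 1989000/(1.732×415) = 2770 A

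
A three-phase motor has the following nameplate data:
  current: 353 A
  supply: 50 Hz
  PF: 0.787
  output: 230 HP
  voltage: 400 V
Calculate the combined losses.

20.9 kW

P_in = √3·V·I·cosφ = 1.732×400×353×0.787 = 192467 W
P_out = 230×746 = 171580 W
Losses = P_in − P_out = 192467 − 171580 = 20887 W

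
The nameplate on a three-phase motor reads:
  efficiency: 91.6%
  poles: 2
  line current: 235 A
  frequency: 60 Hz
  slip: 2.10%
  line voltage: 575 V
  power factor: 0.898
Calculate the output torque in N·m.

522 N·m

P_in = √3·V·I·cosφ = 1.732 × 575 × 235 × 0.898 = 210165 W
P_out = η·P_in = 0.916 × 210165 = 192511 W
n_s = 120×60/2 = 3600 rpm; n = 3600×(1−0.021) = 3524 rpm
ω = 2π×3524/60 = 369 rad/s
τ = P_out/ω = 192511/369 = 522 N·m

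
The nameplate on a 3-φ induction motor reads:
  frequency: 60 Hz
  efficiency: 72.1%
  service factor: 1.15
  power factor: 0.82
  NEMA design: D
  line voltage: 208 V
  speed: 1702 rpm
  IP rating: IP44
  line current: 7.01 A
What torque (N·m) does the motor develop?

P_in = √3·V·I·cosφ = 1.732 × 208 × 7.01 × 0.82 = 2071 W
P_out = η·P_in = 0.721 × 2071 = 1493 W
n = 1702 rpm
ω = 2π×1702/60 = 178.2 rad/s
τ = P_out/ω = 1493/178.2 = 8.38 N·m

8.38 N·m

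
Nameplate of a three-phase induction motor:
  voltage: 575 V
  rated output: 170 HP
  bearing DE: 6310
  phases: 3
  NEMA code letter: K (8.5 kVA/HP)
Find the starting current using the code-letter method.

1450 A

S_LR = 8.5 × 170 = 1445 kVA
I_LR = S_LR/(√3·V_L) = 1445000/(1.732×575) = 1450 A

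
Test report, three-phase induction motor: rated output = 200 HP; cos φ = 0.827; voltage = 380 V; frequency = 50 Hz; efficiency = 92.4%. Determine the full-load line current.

P_out = 200 × 746 = 149200 W
P_in = P_out / η = 149200 / 0.924 = 161472 W
I_L = P_in / (√3·V_L·cosφ) = 161472 / (1.732 × 380 × 0.827) = 297 A

297 A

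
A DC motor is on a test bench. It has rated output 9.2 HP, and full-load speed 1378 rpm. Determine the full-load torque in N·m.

P_out = 9.2 × 746 = 6863 W
ω = 2π × 1378/60 = 144.3 rad/s
τ = P_out/ω = 6863/144.3 = 47.6 N·m

47.6 N·m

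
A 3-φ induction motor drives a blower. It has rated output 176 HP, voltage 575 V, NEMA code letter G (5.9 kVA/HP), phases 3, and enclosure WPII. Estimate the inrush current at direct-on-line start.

1040 A

S_LR = 5.9 × 176 = 1038.4 kVA
I_LR = S_LR/(√3·V_L) = 1038400/(1.732×575) = 1040 A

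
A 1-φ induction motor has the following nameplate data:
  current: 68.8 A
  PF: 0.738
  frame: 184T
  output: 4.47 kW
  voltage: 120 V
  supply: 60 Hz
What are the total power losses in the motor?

1620 W

P_in = V·I·cosφ = 120×68.8×0.738 = 6093 W
P_out = 4470 W
Losses = P_in − P_out = 6093 − 4470 = 1623 W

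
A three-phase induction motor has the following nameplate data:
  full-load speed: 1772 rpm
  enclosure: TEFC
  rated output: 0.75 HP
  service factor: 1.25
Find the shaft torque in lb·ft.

P_out = 0.75 × 746 = 560 W
ω = 2π × 1772/60 = 185.6 rad/s
τ = P_out/ω = 560/185.6 = 3.017 N·m
In lb·ft: 3.017/1.356 = 2.22 lb·ft

2.22 lb·ft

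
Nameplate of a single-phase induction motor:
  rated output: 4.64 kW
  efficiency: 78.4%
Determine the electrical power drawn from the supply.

P_out = 4640 W
P_in = P_out/η = 4640/0.784 = 5918 W = 5.92 kW

5.92 kW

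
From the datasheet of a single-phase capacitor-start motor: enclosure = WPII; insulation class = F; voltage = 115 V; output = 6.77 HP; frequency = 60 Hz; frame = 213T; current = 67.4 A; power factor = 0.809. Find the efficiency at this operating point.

P_out = 6.77 × 746 = 5050 W
P_in = V·I·cosφ = 115 × 67.4 × 0.809 = 6271 W
η = P_out / P_in = 5050 / 6271 = 0.805 = 80.5%

80.5 %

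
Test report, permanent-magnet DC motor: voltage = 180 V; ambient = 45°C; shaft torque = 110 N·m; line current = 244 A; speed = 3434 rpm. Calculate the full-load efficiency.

ω = 2π × 3434/60 = 359.6 rad/s; P_out = τω = 110 × 359.6 = 39556 W
P_in = V·I = 180 × 244 = 43920 W
η = P_out / P_in = 39556 / 43920 = 0.901 = 90.1%

90.1 %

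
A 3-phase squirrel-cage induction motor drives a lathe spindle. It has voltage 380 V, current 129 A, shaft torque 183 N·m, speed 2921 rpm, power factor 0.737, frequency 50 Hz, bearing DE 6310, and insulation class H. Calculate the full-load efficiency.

ω = 2π × 2921/60 = 305.9 rad/s; P_out = τω = 183 × 305.9 = 55980 W
P_in = √3·V_L·I_L·cosφ = 1.732 × 380 × 129 × 0.737 = 62573 W
η = P_out / P_in = 55980 / 62573 = 0.895 = 89.5%

89.5 %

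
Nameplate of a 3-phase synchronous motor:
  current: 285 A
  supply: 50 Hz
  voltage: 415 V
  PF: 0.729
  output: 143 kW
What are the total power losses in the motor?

P_in = √3·V·I·cosφ = 1.732×415×285×0.729 = 149337 W
P_out = 143000 W
Losses = P_in − P_out = 149337 − 143000 = 6337 W

6340 W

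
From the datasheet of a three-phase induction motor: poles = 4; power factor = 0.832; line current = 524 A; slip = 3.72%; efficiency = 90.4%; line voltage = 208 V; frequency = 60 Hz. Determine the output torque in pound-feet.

P_in = √3·V·I·cosφ = 1.732 × 208 × 524 × 0.832 = 157060 W
P_out = η·P_in = 0.904 × 157060 = 141982 W
n_s = 120×60/4 = 1800 rpm; n = 1800×(1−0.0372) = 1733 rpm
ω = 2π×1733/60 = 181.5 rad/s
τ = P_out/ω = 141982/181.5 = 782.3 N·m
In lb·ft: 782.3/1.356 = 577 lb·ft

577 lb·ft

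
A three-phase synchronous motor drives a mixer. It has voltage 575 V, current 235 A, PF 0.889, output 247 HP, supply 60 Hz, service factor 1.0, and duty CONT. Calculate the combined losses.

P_in = √3·V·I·cosφ = 1.732×575×235×0.889 = 208058 W
P_out = 247×746 = 184262 W
Losses = P_in − P_out = 208058 − 184262 = 23796 W

23.8 kW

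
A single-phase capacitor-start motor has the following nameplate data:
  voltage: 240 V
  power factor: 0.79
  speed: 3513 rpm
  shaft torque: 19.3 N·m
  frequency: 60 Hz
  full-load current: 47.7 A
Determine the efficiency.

ω = 2π × 3513/60 = 367.9 rad/s; P_out = τω = 19.3 × 367.9 = 7100 W
P_in = V·I·cosφ = 240 × 47.7 × 0.79 = 9044 W
η = P_out / P_in = 7100 / 9044 = 0.785 = 78.5%

78.5 %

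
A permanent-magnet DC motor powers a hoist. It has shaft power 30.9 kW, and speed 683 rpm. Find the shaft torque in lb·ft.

ω = 2π × 683/60 = 71.52 rad/s
τ = P/ω = 30900/71.52 = 432 N·m
In lb·ft: 432/1.356 = 319 lb·ft

319 lb·ft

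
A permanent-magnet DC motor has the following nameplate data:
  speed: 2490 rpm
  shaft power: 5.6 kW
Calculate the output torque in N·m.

21.5 N·m

ω = 2π × 2490/60 = 260.8 rad/s
τ = P/ω = 5600/260.8 = 21.5 N·m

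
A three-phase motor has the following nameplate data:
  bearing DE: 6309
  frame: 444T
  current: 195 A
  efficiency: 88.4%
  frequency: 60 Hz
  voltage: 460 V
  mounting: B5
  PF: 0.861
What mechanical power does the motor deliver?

P_in = √3·V·I·cosφ = 1.732 × 460 × 195 × 0.861 = 133765 W
P_out = η·P_in = 0.884 × 133765 = 118248 W

118 kW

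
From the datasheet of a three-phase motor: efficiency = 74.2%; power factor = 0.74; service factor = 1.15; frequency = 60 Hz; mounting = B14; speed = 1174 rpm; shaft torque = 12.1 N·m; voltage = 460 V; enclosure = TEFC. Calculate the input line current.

3.4 A

ω = 2π×1174/60 = 122.9 rad/s; P_out = τω = 12.1 × 122.9 = 1487 W
P_in = P_out / η = 1487 / 0.742 = 2004 W
I_L = P_in / (√3·V_L·cosφ) = 2004 / (1.732 × 460 × 0.74) = 3.4 A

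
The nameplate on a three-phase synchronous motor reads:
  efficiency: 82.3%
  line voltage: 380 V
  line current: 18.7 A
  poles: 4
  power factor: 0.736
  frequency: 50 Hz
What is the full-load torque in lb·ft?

P_in = √3·V·I·cosφ = 1.732 × 380 × 18.7 × 0.736 = 9058 W
P_out = η·P_in = 0.823 × 9058 = 7455 W
n = n_s = 120×50/4 = 1500 rpm (synchronous)
ω = 2π×1500/60 = 157.1 rad/s
τ = P_out/ω = 7455/157.1 = 47.45 N·m
In lb·ft: 47.45/1.356 = 35 lb·ft

35 lb·ft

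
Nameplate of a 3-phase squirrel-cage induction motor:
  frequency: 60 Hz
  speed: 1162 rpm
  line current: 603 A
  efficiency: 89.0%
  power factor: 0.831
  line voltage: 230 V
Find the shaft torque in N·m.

P_in = √3·V·I·cosφ = 1.732 × 230 × 603 × 0.831 = 199615 W
P_out = η·P_in = 0.89 × 199615 = 177657 W
n = 1162 rpm
ω = 2π×1162/60 = 121.7 rad/s
τ = P_out/ω = 177657/121.7 = 1460 N·m

1460 N·m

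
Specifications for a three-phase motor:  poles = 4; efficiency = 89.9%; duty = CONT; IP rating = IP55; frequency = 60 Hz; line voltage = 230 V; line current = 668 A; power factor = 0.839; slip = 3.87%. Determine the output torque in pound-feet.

817 lb·ft

P_in = √3·V·I·cosφ = 1.732 × 230 × 668 × 0.839 = 223262 W
P_out = η·P_in = 0.899 × 223262 = 200713 W
n_s = 120×60/4 = 1800 rpm; n = 1800×(1−0.0387) = 1730 rpm
ω = 2π×1730/60 = 181.2 rad/s
τ = P_out/ω = 200713/181.2 = 1108 N·m
In lb·ft: 1108/1.356 = 817 lb·ft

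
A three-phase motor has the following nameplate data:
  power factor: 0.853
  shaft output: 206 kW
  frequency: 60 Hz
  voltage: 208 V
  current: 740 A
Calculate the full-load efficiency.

90.6 %

P_out = 206 kW = 206000 W
P_in = √3·V_L·I_L·cosφ = 1.732 × 208 × 740 × 0.853 = 227401 W
η = P_out / P_in = 206000 / 227401 = 0.906 = 90.6%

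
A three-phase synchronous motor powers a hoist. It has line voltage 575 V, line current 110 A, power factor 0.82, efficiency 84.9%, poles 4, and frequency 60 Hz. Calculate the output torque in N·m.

P_in = √3·V·I·cosφ = 1.732 × 575 × 110 × 0.82 = 89830 W
P_out = η·P_in = 0.849 × 89830 = 76266 W
n = n_s = 120×60/4 = 1800 rpm (synchronous)
ω = 2π×1800/60 = 188.5 rad/s
τ = P_out/ω = 76266/188.5 = 405 N·m

405 N·m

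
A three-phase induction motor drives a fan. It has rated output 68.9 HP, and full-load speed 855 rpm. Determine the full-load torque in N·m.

574 N·m

P_out = 68.9 × 746 = 51399 W
ω = 2π × 855/60 = 89.54 rad/s
τ = P_out/ω = 51399/89.54 = 574 N·m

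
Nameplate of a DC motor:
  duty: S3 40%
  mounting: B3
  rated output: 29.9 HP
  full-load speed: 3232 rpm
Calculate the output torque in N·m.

65.9 N·m

P_out = 29.9 × 746 = 22305 W
ω = 2π × 3232/60 = 338.5 rad/s
τ = P_out/ω = 22305/338.5 = 65.9 N·m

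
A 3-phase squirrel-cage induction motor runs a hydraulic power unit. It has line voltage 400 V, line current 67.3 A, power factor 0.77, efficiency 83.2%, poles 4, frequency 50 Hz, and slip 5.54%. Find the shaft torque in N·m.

201 N·m

P_in = √3·V·I·cosφ = 1.732 × 400 × 67.3 × 0.77 = 35902 W
P_out = η·P_in = 0.832 × 35902 = 29870 W
n_s = 120×50/4 = 1500 rpm; n = 1500×(1−0.0554) = 1417 rpm
ω = 2π×1417/60 = 148.4 rad/s
τ = P_out/ω = 29870/148.4 = 201 N·m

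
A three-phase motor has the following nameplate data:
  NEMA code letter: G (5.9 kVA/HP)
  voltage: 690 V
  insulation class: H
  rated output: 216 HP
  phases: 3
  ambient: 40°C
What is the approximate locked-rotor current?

S_LR = 5.9 × 216 = 1274.4 kVA
I_LR = S_LR/(√3·V_L) = 1274400/(1.732×690) = 1070 A

1070 A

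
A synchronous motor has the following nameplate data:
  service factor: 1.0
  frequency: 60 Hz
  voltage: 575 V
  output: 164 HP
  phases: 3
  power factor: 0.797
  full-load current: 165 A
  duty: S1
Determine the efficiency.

P_out = 164 × 746 = 122344 W
P_in = √3·V_L·I_L·cosφ = 1.732 × 575 × 165 × 0.797 = 130966 W
η = P_out / P_in = 122344 / 130966 = 0.934 = 93.4%

93.4 %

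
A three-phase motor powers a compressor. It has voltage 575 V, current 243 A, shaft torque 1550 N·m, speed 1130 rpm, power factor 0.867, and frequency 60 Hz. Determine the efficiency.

87.4 %

ω = 2π × 1130/60 = 118.3 rad/s; P_out = τω = 1550 × 118.3 = 183365 W
P_in = √3·V_L·I_L·cosφ = 1.732 × 575 × 243 × 0.867 = 209817 W
η = P_out / P_in = 183365 / 209817 = 0.874 = 87.4%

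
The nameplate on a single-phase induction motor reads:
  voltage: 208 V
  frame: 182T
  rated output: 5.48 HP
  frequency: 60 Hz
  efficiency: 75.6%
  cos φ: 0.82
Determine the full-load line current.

31.7 A

P_out = 5.48 × 746 = 4088 W
P_in = P_out / η = 4088 / 0.756 = 5407 W
I = P_in / (V·cosφ) = 5407 / (208 × 0.82) = 31.7 A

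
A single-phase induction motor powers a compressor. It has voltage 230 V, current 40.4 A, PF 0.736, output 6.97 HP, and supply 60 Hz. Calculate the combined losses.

P_in = V·I·cosφ = 230×40.4×0.736 = 6839 W
P_out = 6.97×746 = 5200 W
Losses = P_in − P_out = 6839 − 5200 = 1639 W

1.64 kW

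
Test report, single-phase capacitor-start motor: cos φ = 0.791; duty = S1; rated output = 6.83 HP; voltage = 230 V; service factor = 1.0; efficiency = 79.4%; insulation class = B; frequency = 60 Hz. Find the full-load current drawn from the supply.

P_out = 6.83 × 746 = 5095 W
P_in = P_out / η = 5095 / 0.794 = 6417 W
I = P_in / (V·cosφ) = 6417 / (230 × 0.791) = 35.3 A

35.3 A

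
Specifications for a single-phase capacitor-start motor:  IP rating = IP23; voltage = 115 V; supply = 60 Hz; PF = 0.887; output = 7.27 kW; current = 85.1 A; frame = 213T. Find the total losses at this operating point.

1410 W

P_in = V·I·cosφ = 115×85.1×0.887 = 8681 W
P_out = 7270 W
Losses = P_in − P_out = 8681 − 7270 = 1411 W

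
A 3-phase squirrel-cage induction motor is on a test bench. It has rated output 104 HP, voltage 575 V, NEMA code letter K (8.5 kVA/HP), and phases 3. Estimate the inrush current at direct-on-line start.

S_LR = 8.5 × 104 = 884 kVA
I_LR = S_LR/(√3·V_L) = 884000/(1.732×575) = 888 A

888 A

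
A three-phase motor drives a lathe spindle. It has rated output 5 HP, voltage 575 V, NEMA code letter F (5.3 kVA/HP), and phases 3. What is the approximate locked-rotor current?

S_LR = 5.3 × 5 = 26.5 kVA
I_LR = S_LR/(√3·V_L) = 26500/(1.732×575) = 26.6 A

26.6 A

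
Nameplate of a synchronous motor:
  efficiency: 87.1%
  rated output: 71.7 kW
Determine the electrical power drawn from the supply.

P_out = 71700 W
P_in = P_out/η = 71700/0.871 = 82319 W = 82.3 kW

82.3 kW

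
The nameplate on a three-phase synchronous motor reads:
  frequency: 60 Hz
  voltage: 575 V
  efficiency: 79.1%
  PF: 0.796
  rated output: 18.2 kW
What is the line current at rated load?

P_out = 18.2 kW = 18200 W
P_in = P_out / η = 18200 / 0.791 = 23009 W
I_L = P_in / (√3·V_L·cosφ) = 23009 / (1.732 × 575 × 0.796) = 29 A

29 A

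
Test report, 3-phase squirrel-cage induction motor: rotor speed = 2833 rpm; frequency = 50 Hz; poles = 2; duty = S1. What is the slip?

5.57 %

n_s = 120f/p = 120×50/2 = 3000 rpm
s = (n_s − n)/n_s = (3000 − 2833)/3000 = 0.0557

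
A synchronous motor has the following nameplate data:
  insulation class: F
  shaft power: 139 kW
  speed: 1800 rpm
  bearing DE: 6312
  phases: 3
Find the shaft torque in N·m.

ω = 2π × 1800/60 = 188.5 rad/s
τ = P/ω = 139000/188.5 = 737 N·m

737 N·m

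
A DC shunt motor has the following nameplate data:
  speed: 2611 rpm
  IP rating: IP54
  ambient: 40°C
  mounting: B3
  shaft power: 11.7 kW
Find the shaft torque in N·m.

ω = 2π × 2611/60 = 273.4 rad/s
τ = P/ω = 11700/273.4 = 42.8 N·m

42.8 N·m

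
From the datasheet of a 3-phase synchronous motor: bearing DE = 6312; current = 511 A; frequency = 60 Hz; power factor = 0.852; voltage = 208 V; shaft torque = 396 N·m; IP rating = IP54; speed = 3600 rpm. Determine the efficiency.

95.2 %

ω = 2π × 3600/60 = 377 rad/s; P_out = τω = 396 × 377 = 149292 W
P_in = √3·V_L·I_L·cosφ = 1.732 × 208 × 511 × 0.852 = 156845 W
η = P_out / P_in = 149292 / 156845 = 0.952 = 95.2%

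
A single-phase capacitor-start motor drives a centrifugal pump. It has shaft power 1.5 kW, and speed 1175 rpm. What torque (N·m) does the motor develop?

ω = 2π × 1175/60 = 123 rad/s
τ = P/ω = 1500/123 = 12.2 N·m

12.2 N·m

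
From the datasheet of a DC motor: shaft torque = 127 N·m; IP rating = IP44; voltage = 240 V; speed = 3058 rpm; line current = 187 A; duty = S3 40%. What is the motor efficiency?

ω = 2π × 3058/60 = 320.2 rad/s; P_out = τω = 127 × 320.2 = 40665 W
P_in = V·I = 240 × 187 = 44880 W
η = P_out / P_in = 40665 / 44880 = 0.906 = 90.6%

90.6 %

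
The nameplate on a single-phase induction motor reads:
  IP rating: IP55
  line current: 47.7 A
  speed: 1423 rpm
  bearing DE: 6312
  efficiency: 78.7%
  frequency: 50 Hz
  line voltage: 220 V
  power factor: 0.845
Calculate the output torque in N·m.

46.8 N·m

P_in = V·I·cosφ = 220 × 47.7 × 0.845 = 8867 W
P_out = η·P_in = 0.787 × 8867 = 6978 W
n = 1423 rpm
ω = 2π×1423/60 = 149 rad/s
τ = P_out/ω = 6978/149 = 46.8 N·m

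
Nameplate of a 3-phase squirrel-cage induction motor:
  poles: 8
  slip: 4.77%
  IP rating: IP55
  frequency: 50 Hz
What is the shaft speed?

n_s = 120f/p = 120×50/8 = 750 rpm
n = n_s(1 − s) = 750 × (1 − 0.0477) = 714 rpm

714 rpm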